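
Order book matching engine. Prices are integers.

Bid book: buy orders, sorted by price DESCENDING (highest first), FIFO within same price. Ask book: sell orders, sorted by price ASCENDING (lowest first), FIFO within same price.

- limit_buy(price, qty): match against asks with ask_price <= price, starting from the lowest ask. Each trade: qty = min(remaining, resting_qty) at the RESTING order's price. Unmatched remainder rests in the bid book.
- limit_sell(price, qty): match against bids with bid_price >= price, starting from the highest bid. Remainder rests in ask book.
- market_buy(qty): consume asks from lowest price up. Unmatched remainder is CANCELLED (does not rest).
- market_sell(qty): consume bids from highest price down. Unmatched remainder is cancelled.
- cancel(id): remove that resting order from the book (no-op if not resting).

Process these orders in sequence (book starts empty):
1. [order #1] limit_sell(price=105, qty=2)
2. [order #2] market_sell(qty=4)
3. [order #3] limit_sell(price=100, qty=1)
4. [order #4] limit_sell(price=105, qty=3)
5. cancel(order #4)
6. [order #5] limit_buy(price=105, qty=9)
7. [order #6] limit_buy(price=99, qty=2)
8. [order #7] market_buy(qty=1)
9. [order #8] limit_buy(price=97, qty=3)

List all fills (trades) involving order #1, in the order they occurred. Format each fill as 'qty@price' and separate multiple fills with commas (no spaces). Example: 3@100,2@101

After op 1 [order #1] limit_sell(price=105, qty=2): fills=none; bids=[-] asks=[#1:2@105]
After op 2 [order #2] market_sell(qty=4): fills=none; bids=[-] asks=[#1:2@105]
After op 3 [order #3] limit_sell(price=100, qty=1): fills=none; bids=[-] asks=[#3:1@100 #1:2@105]
After op 4 [order #4] limit_sell(price=105, qty=3): fills=none; bids=[-] asks=[#3:1@100 #1:2@105 #4:3@105]
After op 5 cancel(order #4): fills=none; bids=[-] asks=[#3:1@100 #1:2@105]
After op 6 [order #5] limit_buy(price=105, qty=9): fills=#5x#3:1@100 #5x#1:2@105; bids=[#5:6@105] asks=[-]
After op 7 [order #6] limit_buy(price=99, qty=2): fills=none; bids=[#5:6@105 #6:2@99] asks=[-]
After op 8 [order #7] market_buy(qty=1): fills=none; bids=[#5:6@105 #6:2@99] asks=[-]
After op 9 [order #8] limit_buy(price=97, qty=3): fills=none; bids=[#5:6@105 #6:2@99 #8:3@97] asks=[-]

Answer: 2@105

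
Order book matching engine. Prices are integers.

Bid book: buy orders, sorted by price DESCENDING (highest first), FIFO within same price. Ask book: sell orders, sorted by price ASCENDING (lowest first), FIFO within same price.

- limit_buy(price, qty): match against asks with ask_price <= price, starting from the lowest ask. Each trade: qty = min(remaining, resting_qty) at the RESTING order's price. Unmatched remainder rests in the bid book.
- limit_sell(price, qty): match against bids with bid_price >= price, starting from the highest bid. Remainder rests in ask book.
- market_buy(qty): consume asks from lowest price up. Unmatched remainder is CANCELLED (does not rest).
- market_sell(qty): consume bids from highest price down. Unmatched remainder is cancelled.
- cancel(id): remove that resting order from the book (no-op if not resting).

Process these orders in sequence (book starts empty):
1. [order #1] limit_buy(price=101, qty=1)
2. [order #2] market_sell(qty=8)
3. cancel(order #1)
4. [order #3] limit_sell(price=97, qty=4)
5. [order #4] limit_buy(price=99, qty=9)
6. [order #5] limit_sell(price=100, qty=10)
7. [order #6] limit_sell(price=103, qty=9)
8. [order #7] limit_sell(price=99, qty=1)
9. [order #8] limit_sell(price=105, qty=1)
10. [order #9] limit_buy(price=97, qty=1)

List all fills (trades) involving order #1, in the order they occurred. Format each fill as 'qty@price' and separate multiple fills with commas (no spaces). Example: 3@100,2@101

Answer: 1@101

Derivation:
After op 1 [order #1] limit_buy(price=101, qty=1): fills=none; bids=[#1:1@101] asks=[-]
After op 2 [order #2] market_sell(qty=8): fills=#1x#2:1@101; bids=[-] asks=[-]
After op 3 cancel(order #1): fills=none; bids=[-] asks=[-]
After op 4 [order #3] limit_sell(price=97, qty=4): fills=none; bids=[-] asks=[#3:4@97]
After op 5 [order #4] limit_buy(price=99, qty=9): fills=#4x#3:4@97; bids=[#4:5@99] asks=[-]
After op 6 [order #5] limit_sell(price=100, qty=10): fills=none; bids=[#4:5@99] asks=[#5:10@100]
After op 7 [order #6] limit_sell(price=103, qty=9): fills=none; bids=[#4:5@99] asks=[#5:10@100 #6:9@103]
After op 8 [order #7] limit_sell(price=99, qty=1): fills=#4x#7:1@99; bids=[#4:4@99] asks=[#5:10@100 #6:9@103]
After op 9 [order #8] limit_sell(price=105, qty=1): fills=none; bids=[#4:4@99] asks=[#5:10@100 #6:9@103 #8:1@105]
After op 10 [order #9] limit_buy(price=97, qty=1): fills=none; bids=[#4:4@99 #9:1@97] asks=[#5:10@100 #6:9@103 #8:1@105]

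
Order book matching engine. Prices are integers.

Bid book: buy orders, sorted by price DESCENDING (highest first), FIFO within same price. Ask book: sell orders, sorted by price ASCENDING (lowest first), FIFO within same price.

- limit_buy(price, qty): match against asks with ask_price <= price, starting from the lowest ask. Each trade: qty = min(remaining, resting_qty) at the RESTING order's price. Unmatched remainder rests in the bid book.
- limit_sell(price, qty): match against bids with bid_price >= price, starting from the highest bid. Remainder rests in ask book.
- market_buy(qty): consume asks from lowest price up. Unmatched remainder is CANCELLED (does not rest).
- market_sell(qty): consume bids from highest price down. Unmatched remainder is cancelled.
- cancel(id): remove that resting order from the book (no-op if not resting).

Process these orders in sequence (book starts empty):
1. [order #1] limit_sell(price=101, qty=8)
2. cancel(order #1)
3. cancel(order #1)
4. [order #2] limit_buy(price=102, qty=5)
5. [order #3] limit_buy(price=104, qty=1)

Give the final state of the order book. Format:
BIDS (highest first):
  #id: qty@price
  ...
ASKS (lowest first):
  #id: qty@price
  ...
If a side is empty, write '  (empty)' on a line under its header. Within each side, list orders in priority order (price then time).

After op 1 [order #1] limit_sell(price=101, qty=8): fills=none; bids=[-] asks=[#1:8@101]
After op 2 cancel(order #1): fills=none; bids=[-] asks=[-]
After op 3 cancel(order #1): fills=none; bids=[-] asks=[-]
After op 4 [order #2] limit_buy(price=102, qty=5): fills=none; bids=[#2:5@102] asks=[-]
After op 5 [order #3] limit_buy(price=104, qty=1): fills=none; bids=[#3:1@104 #2:5@102] asks=[-]

Answer: BIDS (highest first):
  #3: 1@104
  #2: 5@102
ASKS (lowest first):
  (empty)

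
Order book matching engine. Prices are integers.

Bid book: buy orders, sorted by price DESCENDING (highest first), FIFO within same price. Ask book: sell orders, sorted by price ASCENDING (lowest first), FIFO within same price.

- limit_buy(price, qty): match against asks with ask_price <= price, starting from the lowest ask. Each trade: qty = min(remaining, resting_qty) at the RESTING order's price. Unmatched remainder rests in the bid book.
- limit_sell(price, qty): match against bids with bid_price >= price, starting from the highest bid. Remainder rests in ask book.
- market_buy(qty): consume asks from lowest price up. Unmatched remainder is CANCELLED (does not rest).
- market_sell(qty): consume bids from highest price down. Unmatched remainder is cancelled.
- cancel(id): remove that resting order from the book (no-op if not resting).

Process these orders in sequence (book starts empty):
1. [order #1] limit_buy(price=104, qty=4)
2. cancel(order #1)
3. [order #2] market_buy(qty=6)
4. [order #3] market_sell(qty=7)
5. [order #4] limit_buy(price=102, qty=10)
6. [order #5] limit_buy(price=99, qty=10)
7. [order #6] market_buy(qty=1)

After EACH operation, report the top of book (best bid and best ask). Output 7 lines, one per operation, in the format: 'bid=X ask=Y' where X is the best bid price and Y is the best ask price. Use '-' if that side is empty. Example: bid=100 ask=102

After op 1 [order #1] limit_buy(price=104, qty=4): fills=none; bids=[#1:4@104] asks=[-]
After op 2 cancel(order #1): fills=none; bids=[-] asks=[-]
After op 3 [order #2] market_buy(qty=6): fills=none; bids=[-] asks=[-]
After op 4 [order #3] market_sell(qty=7): fills=none; bids=[-] asks=[-]
After op 5 [order #4] limit_buy(price=102, qty=10): fills=none; bids=[#4:10@102] asks=[-]
After op 6 [order #5] limit_buy(price=99, qty=10): fills=none; bids=[#4:10@102 #5:10@99] asks=[-]
After op 7 [order #6] market_buy(qty=1): fills=none; bids=[#4:10@102 #5:10@99] asks=[-]

Answer: bid=104 ask=-
bid=- ask=-
bid=- ask=-
bid=- ask=-
bid=102 ask=-
bid=102 ask=-
bid=102 ask=-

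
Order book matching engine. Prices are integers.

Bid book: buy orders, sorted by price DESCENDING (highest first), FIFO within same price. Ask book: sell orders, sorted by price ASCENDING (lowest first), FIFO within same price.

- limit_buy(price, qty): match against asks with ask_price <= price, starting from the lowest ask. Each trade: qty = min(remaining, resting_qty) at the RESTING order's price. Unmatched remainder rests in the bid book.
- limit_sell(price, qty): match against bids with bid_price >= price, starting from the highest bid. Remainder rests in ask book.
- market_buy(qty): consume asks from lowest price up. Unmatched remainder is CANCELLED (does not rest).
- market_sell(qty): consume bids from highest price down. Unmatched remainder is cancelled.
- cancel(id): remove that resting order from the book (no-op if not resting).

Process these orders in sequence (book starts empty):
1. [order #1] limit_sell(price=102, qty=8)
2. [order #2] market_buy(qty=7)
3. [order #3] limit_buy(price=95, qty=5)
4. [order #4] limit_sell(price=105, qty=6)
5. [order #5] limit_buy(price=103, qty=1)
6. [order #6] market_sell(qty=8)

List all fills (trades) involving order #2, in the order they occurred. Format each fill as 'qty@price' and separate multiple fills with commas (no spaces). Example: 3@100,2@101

After op 1 [order #1] limit_sell(price=102, qty=8): fills=none; bids=[-] asks=[#1:8@102]
After op 2 [order #2] market_buy(qty=7): fills=#2x#1:7@102; bids=[-] asks=[#1:1@102]
After op 3 [order #3] limit_buy(price=95, qty=5): fills=none; bids=[#3:5@95] asks=[#1:1@102]
After op 4 [order #4] limit_sell(price=105, qty=6): fills=none; bids=[#3:5@95] asks=[#1:1@102 #4:6@105]
After op 5 [order #5] limit_buy(price=103, qty=1): fills=#5x#1:1@102; bids=[#3:5@95] asks=[#4:6@105]
After op 6 [order #6] market_sell(qty=8): fills=#3x#6:5@95; bids=[-] asks=[#4:6@105]

Answer: 7@102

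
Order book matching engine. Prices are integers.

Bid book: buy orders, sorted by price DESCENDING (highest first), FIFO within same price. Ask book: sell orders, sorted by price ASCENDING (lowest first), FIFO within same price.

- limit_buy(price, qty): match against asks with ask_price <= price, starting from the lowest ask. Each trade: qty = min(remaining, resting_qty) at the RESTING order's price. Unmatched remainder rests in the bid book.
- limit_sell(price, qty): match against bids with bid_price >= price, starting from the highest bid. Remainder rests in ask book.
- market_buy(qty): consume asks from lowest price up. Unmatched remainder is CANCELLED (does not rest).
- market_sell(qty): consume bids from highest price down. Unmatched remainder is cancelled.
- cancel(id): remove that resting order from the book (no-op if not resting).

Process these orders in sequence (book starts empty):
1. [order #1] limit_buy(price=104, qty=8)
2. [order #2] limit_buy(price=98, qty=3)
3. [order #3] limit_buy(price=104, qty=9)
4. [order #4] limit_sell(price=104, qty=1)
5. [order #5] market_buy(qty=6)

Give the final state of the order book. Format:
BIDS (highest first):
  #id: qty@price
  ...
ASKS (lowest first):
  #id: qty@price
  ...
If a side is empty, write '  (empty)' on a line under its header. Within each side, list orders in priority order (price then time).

Answer: BIDS (highest first):
  #1: 7@104
  #3: 9@104
  #2: 3@98
ASKS (lowest first):
  (empty)

Derivation:
After op 1 [order #1] limit_buy(price=104, qty=8): fills=none; bids=[#1:8@104] asks=[-]
After op 2 [order #2] limit_buy(price=98, qty=3): fills=none; bids=[#1:8@104 #2:3@98] asks=[-]
After op 3 [order #3] limit_buy(price=104, qty=9): fills=none; bids=[#1:8@104 #3:9@104 #2:3@98] asks=[-]
After op 4 [order #4] limit_sell(price=104, qty=1): fills=#1x#4:1@104; bids=[#1:7@104 #3:9@104 #2:3@98] asks=[-]
After op 5 [order #5] market_buy(qty=6): fills=none; bids=[#1:7@104 #3:9@104 #2:3@98] asks=[-]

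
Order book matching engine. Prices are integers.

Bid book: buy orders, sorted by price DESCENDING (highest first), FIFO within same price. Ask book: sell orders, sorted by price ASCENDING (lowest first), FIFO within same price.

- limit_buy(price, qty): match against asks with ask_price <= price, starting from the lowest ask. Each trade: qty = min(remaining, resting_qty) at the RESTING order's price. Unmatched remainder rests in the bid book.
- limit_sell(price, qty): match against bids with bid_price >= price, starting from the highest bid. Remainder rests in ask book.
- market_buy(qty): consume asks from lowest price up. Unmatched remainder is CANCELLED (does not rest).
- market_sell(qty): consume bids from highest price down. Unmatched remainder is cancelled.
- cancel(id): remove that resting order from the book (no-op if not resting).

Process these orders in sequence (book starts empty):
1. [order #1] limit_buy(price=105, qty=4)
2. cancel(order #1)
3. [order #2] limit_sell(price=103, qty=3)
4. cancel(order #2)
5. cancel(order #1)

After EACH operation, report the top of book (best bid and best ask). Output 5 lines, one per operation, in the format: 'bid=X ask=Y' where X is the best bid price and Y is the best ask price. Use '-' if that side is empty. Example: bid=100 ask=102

After op 1 [order #1] limit_buy(price=105, qty=4): fills=none; bids=[#1:4@105] asks=[-]
After op 2 cancel(order #1): fills=none; bids=[-] asks=[-]
After op 3 [order #2] limit_sell(price=103, qty=3): fills=none; bids=[-] asks=[#2:3@103]
After op 4 cancel(order #2): fills=none; bids=[-] asks=[-]
After op 5 cancel(order #1): fills=none; bids=[-] asks=[-]

Answer: bid=105 ask=-
bid=- ask=-
bid=- ask=103
bid=- ask=-
bid=- ask=-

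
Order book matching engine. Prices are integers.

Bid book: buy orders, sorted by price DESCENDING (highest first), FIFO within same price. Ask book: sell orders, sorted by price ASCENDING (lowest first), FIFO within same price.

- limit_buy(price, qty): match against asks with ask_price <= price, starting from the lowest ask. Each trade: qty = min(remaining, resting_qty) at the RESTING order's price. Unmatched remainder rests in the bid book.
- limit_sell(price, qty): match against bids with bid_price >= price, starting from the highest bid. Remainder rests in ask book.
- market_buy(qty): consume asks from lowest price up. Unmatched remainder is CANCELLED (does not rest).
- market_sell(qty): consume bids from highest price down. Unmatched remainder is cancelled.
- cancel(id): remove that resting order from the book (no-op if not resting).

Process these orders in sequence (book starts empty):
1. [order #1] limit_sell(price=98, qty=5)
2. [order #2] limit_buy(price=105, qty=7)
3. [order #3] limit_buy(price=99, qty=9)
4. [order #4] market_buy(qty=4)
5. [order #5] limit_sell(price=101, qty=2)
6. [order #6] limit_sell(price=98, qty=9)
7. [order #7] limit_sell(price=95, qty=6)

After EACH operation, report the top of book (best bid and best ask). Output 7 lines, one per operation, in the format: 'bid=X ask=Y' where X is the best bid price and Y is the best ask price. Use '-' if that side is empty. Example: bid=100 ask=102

Answer: bid=- ask=98
bid=105 ask=-
bid=105 ask=-
bid=105 ask=-
bid=99 ask=-
bid=- ask=-
bid=- ask=95

Derivation:
After op 1 [order #1] limit_sell(price=98, qty=5): fills=none; bids=[-] asks=[#1:5@98]
After op 2 [order #2] limit_buy(price=105, qty=7): fills=#2x#1:5@98; bids=[#2:2@105] asks=[-]
After op 3 [order #3] limit_buy(price=99, qty=9): fills=none; bids=[#2:2@105 #3:9@99] asks=[-]
After op 4 [order #4] market_buy(qty=4): fills=none; bids=[#2:2@105 #3:9@99] asks=[-]
After op 5 [order #5] limit_sell(price=101, qty=2): fills=#2x#5:2@105; bids=[#3:9@99] asks=[-]
After op 6 [order #6] limit_sell(price=98, qty=9): fills=#3x#6:9@99; bids=[-] asks=[-]
After op 7 [order #7] limit_sell(price=95, qty=6): fills=none; bids=[-] asks=[#7:6@95]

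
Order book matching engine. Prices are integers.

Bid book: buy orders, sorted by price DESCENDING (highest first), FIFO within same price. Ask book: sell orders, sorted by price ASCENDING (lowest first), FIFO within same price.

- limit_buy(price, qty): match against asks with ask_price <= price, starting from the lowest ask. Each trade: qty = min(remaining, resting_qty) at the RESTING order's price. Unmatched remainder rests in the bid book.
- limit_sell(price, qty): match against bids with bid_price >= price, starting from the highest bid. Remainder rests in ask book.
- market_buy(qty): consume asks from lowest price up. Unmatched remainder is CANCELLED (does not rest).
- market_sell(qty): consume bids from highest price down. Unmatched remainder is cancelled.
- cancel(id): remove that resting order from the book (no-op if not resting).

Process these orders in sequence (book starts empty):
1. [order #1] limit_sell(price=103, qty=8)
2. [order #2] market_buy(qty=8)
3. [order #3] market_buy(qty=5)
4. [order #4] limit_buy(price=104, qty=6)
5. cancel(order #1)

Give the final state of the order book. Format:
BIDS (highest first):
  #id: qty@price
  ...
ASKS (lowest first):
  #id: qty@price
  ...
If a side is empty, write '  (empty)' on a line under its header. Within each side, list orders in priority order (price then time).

Answer: BIDS (highest first):
  #4: 6@104
ASKS (lowest first):
  (empty)

Derivation:
After op 1 [order #1] limit_sell(price=103, qty=8): fills=none; bids=[-] asks=[#1:8@103]
After op 2 [order #2] market_buy(qty=8): fills=#2x#1:8@103; bids=[-] asks=[-]
After op 3 [order #3] market_buy(qty=5): fills=none; bids=[-] asks=[-]
After op 4 [order #4] limit_buy(price=104, qty=6): fills=none; bids=[#4:6@104] asks=[-]
After op 5 cancel(order #1): fills=none; bids=[#4:6@104] asks=[-]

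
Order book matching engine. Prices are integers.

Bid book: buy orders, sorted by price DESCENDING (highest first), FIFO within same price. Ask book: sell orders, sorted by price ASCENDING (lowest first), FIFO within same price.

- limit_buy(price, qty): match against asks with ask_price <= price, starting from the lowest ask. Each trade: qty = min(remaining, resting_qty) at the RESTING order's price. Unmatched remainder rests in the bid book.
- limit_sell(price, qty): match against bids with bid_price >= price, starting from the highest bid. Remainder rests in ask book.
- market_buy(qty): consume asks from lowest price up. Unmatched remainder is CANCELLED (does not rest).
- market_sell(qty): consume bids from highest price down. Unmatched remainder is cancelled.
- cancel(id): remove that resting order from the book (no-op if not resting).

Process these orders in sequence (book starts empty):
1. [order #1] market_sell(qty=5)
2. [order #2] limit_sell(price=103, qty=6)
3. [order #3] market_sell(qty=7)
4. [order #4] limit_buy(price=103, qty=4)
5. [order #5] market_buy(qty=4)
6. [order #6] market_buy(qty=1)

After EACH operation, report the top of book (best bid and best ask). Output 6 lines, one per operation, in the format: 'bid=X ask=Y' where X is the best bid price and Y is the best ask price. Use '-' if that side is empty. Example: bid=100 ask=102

Answer: bid=- ask=-
bid=- ask=103
bid=- ask=103
bid=- ask=103
bid=- ask=-
bid=- ask=-

Derivation:
After op 1 [order #1] market_sell(qty=5): fills=none; bids=[-] asks=[-]
After op 2 [order #2] limit_sell(price=103, qty=6): fills=none; bids=[-] asks=[#2:6@103]
After op 3 [order #3] market_sell(qty=7): fills=none; bids=[-] asks=[#2:6@103]
After op 4 [order #4] limit_buy(price=103, qty=4): fills=#4x#2:4@103; bids=[-] asks=[#2:2@103]
After op 5 [order #5] market_buy(qty=4): fills=#5x#2:2@103; bids=[-] asks=[-]
After op 6 [order #6] market_buy(qty=1): fills=none; bids=[-] asks=[-]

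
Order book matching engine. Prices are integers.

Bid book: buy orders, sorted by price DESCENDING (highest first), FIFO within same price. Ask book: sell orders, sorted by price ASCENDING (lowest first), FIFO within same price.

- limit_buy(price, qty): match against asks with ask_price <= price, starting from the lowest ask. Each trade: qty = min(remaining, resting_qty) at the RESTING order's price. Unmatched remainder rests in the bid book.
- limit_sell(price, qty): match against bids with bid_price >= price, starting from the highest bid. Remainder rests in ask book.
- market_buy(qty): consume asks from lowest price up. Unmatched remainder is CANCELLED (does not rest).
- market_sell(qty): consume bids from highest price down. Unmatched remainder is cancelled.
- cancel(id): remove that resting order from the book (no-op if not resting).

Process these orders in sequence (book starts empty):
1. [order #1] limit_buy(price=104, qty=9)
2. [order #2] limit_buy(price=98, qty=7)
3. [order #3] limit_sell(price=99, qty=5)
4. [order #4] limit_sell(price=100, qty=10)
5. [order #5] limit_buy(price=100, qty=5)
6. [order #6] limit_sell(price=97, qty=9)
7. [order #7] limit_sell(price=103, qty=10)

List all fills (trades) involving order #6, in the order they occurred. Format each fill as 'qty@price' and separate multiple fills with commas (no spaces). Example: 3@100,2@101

Answer: 7@98

Derivation:
After op 1 [order #1] limit_buy(price=104, qty=9): fills=none; bids=[#1:9@104] asks=[-]
After op 2 [order #2] limit_buy(price=98, qty=7): fills=none; bids=[#1:9@104 #2:7@98] asks=[-]
After op 3 [order #3] limit_sell(price=99, qty=5): fills=#1x#3:5@104; bids=[#1:4@104 #2:7@98] asks=[-]
After op 4 [order #4] limit_sell(price=100, qty=10): fills=#1x#4:4@104; bids=[#2:7@98] asks=[#4:6@100]
After op 5 [order #5] limit_buy(price=100, qty=5): fills=#5x#4:5@100; bids=[#2:7@98] asks=[#4:1@100]
After op 6 [order #6] limit_sell(price=97, qty=9): fills=#2x#6:7@98; bids=[-] asks=[#6:2@97 #4:1@100]
After op 7 [order #7] limit_sell(price=103, qty=10): fills=none; bids=[-] asks=[#6:2@97 #4:1@100 #7:10@103]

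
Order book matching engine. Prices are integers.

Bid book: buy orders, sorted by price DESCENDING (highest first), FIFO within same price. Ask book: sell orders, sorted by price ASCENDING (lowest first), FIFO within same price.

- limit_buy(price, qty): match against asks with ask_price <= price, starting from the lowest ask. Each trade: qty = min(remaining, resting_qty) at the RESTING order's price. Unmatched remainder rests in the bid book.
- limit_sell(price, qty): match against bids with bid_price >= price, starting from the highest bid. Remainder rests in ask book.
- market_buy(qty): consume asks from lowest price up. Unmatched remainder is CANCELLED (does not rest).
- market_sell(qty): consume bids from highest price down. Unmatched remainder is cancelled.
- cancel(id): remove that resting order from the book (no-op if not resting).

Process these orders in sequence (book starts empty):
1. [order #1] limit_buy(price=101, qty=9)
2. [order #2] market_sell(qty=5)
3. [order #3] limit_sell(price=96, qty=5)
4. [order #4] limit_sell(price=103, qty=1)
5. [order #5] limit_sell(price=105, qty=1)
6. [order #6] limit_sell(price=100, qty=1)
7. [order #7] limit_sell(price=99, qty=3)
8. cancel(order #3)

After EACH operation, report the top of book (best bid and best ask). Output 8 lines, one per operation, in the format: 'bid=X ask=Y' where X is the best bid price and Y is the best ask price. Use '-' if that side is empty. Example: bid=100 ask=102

After op 1 [order #1] limit_buy(price=101, qty=9): fills=none; bids=[#1:9@101] asks=[-]
After op 2 [order #2] market_sell(qty=5): fills=#1x#2:5@101; bids=[#1:4@101] asks=[-]
After op 3 [order #3] limit_sell(price=96, qty=5): fills=#1x#3:4@101; bids=[-] asks=[#3:1@96]
After op 4 [order #4] limit_sell(price=103, qty=1): fills=none; bids=[-] asks=[#3:1@96 #4:1@103]
After op 5 [order #5] limit_sell(price=105, qty=1): fills=none; bids=[-] asks=[#3:1@96 #4:1@103 #5:1@105]
After op 6 [order #6] limit_sell(price=100, qty=1): fills=none; bids=[-] asks=[#3:1@96 #6:1@100 #4:1@103 #5:1@105]
After op 7 [order #7] limit_sell(price=99, qty=3): fills=none; bids=[-] asks=[#3:1@96 #7:3@99 #6:1@100 #4:1@103 #5:1@105]
After op 8 cancel(order #3): fills=none; bids=[-] asks=[#7:3@99 #6:1@100 #4:1@103 #5:1@105]

Answer: bid=101 ask=-
bid=101 ask=-
bid=- ask=96
bid=- ask=96
bid=- ask=96
bid=- ask=96
bid=- ask=96
bid=- ask=99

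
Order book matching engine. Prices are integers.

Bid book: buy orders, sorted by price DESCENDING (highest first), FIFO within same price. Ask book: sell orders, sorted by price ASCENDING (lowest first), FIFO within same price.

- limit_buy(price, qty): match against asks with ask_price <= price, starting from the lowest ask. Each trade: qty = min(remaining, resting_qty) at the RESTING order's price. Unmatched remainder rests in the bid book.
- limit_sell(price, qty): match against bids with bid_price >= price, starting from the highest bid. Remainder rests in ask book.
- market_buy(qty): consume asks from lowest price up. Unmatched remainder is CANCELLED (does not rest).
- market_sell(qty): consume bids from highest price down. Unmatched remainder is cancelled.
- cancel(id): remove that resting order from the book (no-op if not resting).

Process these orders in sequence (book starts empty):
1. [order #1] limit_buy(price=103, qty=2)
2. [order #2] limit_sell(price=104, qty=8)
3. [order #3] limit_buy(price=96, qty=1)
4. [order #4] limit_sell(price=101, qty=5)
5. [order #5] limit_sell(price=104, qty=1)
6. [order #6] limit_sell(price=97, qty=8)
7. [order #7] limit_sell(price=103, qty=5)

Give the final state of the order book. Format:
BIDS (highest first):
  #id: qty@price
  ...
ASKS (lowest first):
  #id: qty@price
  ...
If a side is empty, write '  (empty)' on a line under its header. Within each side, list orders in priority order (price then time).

After op 1 [order #1] limit_buy(price=103, qty=2): fills=none; bids=[#1:2@103] asks=[-]
After op 2 [order #2] limit_sell(price=104, qty=8): fills=none; bids=[#1:2@103] asks=[#2:8@104]
After op 3 [order #3] limit_buy(price=96, qty=1): fills=none; bids=[#1:2@103 #3:1@96] asks=[#2:8@104]
After op 4 [order #4] limit_sell(price=101, qty=5): fills=#1x#4:2@103; bids=[#3:1@96] asks=[#4:3@101 #2:8@104]
After op 5 [order #5] limit_sell(price=104, qty=1): fills=none; bids=[#3:1@96] asks=[#4:3@101 #2:8@104 #5:1@104]
After op 6 [order #6] limit_sell(price=97, qty=8): fills=none; bids=[#3:1@96] asks=[#6:8@97 #4:3@101 #2:8@104 #5:1@104]
After op 7 [order #7] limit_sell(price=103, qty=5): fills=none; bids=[#3:1@96] asks=[#6:8@97 #4:3@101 #7:5@103 #2:8@104 #5:1@104]

Answer: BIDS (highest first):
  #3: 1@96
ASKS (lowest first):
  #6: 8@97
  #4: 3@101
  #7: 5@103
  #2: 8@104
  #5: 1@104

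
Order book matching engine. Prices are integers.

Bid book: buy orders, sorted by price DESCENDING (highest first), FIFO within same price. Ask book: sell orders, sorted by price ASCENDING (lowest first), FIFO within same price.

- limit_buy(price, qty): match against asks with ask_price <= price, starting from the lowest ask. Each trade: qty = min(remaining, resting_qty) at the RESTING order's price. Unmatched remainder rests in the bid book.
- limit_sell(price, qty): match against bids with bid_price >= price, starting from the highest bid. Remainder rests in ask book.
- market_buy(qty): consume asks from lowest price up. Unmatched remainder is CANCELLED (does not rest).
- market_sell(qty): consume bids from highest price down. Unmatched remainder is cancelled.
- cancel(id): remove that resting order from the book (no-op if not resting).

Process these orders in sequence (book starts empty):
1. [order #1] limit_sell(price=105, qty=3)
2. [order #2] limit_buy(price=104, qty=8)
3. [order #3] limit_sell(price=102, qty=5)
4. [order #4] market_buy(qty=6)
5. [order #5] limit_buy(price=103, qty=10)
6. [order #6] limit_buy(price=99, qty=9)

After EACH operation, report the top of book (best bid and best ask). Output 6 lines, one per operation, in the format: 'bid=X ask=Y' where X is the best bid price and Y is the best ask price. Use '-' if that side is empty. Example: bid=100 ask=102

After op 1 [order #1] limit_sell(price=105, qty=3): fills=none; bids=[-] asks=[#1:3@105]
After op 2 [order #2] limit_buy(price=104, qty=8): fills=none; bids=[#2:8@104] asks=[#1:3@105]
After op 3 [order #3] limit_sell(price=102, qty=5): fills=#2x#3:5@104; bids=[#2:3@104] asks=[#1:3@105]
After op 4 [order #4] market_buy(qty=6): fills=#4x#1:3@105; bids=[#2:3@104] asks=[-]
After op 5 [order #5] limit_buy(price=103, qty=10): fills=none; bids=[#2:3@104 #5:10@103] asks=[-]
After op 6 [order #6] limit_buy(price=99, qty=9): fills=none; bids=[#2:3@104 #5:10@103 #6:9@99] asks=[-]

Answer: bid=- ask=105
bid=104 ask=105
bid=104 ask=105
bid=104 ask=-
bid=104 ask=-
bid=104 ask=-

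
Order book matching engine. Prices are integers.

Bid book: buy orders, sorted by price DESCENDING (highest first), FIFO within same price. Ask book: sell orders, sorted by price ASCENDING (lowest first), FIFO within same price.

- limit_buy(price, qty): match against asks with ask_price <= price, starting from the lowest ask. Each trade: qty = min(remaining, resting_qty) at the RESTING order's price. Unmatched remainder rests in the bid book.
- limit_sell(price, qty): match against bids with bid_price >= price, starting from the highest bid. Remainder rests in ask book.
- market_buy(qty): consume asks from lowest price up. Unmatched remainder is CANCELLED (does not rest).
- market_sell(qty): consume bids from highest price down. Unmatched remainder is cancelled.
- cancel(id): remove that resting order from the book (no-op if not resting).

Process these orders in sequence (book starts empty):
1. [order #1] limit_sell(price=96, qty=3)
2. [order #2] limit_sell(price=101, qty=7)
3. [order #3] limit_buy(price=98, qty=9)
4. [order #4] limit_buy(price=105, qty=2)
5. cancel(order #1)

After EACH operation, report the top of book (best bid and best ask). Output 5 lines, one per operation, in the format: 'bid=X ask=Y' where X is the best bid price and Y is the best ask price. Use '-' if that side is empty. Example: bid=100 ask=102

After op 1 [order #1] limit_sell(price=96, qty=3): fills=none; bids=[-] asks=[#1:3@96]
After op 2 [order #2] limit_sell(price=101, qty=7): fills=none; bids=[-] asks=[#1:3@96 #2:7@101]
After op 3 [order #3] limit_buy(price=98, qty=9): fills=#3x#1:3@96; bids=[#3:6@98] asks=[#2:7@101]
After op 4 [order #4] limit_buy(price=105, qty=2): fills=#4x#2:2@101; bids=[#3:6@98] asks=[#2:5@101]
After op 5 cancel(order #1): fills=none; bids=[#3:6@98] asks=[#2:5@101]

Answer: bid=- ask=96
bid=- ask=96
bid=98 ask=101
bid=98 ask=101
bid=98 ask=101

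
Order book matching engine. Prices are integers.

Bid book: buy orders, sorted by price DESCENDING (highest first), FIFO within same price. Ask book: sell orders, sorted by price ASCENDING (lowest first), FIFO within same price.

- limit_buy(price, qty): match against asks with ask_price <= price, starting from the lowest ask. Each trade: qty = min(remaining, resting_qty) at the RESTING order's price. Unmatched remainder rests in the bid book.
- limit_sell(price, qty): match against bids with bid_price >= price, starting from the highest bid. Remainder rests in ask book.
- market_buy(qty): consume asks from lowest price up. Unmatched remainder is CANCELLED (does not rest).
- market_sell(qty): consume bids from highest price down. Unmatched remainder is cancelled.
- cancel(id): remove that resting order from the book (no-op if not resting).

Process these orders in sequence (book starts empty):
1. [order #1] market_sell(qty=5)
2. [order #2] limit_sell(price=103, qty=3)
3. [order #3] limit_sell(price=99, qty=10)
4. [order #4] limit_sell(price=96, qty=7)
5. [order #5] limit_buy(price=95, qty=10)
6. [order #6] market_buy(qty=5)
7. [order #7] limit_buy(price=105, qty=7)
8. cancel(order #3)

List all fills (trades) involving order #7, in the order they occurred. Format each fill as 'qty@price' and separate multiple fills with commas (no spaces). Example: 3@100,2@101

Answer: 2@96,5@99

Derivation:
After op 1 [order #1] market_sell(qty=5): fills=none; bids=[-] asks=[-]
After op 2 [order #2] limit_sell(price=103, qty=3): fills=none; bids=[-] asks=[#2:3@103]
After op 3 [order #3] limit_sell(price=99, qty=10): fills=none; bids=[-] asks=[#3:10@99 #2:3@103]
After op 4 [order #4] limit_sell(price=96, qty=7): fills=none; bids=[-] asks=[#4:7@96 #3:10@99 #2:3@103]
After op 5 [order #5] limit_buy(price=95, qty=10): fills=none; bids=[#5:10@95] asks=[#4:7@96 #3:10@99 #2:3@103]
After op 6 [order #6] market_buy(qty=5): fills=#6x#4:5@96; bids=[#5:10@95] asks=[#4:2@96 #3:10@99 #2:3@103]
After op 7 [order #7] limit_buy(price=105, qty=7): fills=#7x#4:2@96 #7x#3:5@99; bids=[#5:10@95] asks=[#3:5@99 #2:3@103]
After op 8 cancel(order #3): fills=none; bids=[#5:10@95] asks=[#2:3@103]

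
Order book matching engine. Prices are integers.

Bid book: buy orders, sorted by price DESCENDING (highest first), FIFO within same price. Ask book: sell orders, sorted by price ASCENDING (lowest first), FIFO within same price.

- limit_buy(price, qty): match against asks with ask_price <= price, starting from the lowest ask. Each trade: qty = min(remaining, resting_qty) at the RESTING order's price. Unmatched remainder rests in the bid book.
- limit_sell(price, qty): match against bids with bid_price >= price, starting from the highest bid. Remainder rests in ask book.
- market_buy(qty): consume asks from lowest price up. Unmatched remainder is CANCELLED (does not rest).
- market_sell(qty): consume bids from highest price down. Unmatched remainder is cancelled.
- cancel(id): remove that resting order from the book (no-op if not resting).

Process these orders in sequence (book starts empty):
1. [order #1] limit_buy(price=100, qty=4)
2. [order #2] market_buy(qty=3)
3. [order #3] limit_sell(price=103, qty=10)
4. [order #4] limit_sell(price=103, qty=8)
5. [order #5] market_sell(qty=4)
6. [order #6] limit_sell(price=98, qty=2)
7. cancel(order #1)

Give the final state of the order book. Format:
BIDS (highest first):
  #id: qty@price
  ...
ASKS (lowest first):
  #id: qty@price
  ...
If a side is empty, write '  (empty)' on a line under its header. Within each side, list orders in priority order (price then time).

After op 1 [order #1] limit_buy(price=100, qty=4): fills=none; bids=[#1:4@100] asks=[-]
After op 2 [order #2] market_buy(qty=3): fills=none; bids=[#1:4@100] asks=[-]
After op 3 [order #3] limit_sell(price=103, qty=10): fills=none; bids=[#1:4@100] asks=[#3:10@103]
After op 4 [order #4] limit_sell(price=103, qty=8): fills=none; bids=[#1:4@100] asks=[#3:10@103 #4:8@103]
After op 5 [order #5] market_sell(qty=4): fills=#1x#5:4@100; bids=[-] asks=[#3:10@103 #4:8@103]
After op 6 [order #6] limit_sell(price=98, qty=2): fills=none; bids=[-] asks=[#6:2@98 #3:10@103 #4:8@103]
After op 7 cancel(order #1): fills=none; bids=[-] asks=[#6:2@98 #3:10@103 #4:8@103]

Answer: BIDS (highest first):
  (empty)
ASKS (lowest first):
  #6: 2@98
  #3: 10@103
  #4: 8@103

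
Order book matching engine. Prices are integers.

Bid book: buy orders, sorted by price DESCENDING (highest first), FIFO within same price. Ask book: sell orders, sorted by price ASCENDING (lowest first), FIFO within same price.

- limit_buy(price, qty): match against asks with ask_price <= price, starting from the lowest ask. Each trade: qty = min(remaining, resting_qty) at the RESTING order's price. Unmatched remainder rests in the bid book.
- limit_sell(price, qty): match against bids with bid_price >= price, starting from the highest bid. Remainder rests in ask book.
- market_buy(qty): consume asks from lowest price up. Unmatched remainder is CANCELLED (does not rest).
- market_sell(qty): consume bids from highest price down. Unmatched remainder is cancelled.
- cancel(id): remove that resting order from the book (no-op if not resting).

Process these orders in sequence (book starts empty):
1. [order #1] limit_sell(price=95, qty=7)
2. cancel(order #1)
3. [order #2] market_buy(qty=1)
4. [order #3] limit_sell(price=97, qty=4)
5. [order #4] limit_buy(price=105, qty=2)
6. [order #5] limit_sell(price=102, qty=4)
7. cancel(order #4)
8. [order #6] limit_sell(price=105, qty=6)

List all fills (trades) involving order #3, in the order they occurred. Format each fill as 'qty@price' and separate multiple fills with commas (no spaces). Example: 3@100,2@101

After op 1 [order #1] limit_sell(price=95, qty=7): fills=none; bids=[-] asks=[#1:7@95]
After op 2 cancel(order #1): fills=none; bids=[-] asks=[-]
After op 3 [order #2] market_buy(qty=1): fills=none; bids=[-] asks=[-]
After op 4 [order #3] limit_sell(price=97, qty=4): fills=none; bids=[-] asks=[#3:4@97]
After op 5 [order #4] limit_buy(price=105, qty=2): fills=#4x#3:2@97; bids=[-] asks=[#3:2@97]
After op 6 [order #5] limit_sell(price=102, qty=4): fills=none; bids=[-] asks=[#3:2@97 #5:4@102]
After op 7 cancel(order #4): fills=none; bids=[-] asks=[#3:2@97 #5:4@102]
After op 8 [order #6] limit_sell(price=105, qty=6): fills=none; bids=[-] asks=[#3:2@97 #5:4@102 #6:6@105]

Answer: 2@97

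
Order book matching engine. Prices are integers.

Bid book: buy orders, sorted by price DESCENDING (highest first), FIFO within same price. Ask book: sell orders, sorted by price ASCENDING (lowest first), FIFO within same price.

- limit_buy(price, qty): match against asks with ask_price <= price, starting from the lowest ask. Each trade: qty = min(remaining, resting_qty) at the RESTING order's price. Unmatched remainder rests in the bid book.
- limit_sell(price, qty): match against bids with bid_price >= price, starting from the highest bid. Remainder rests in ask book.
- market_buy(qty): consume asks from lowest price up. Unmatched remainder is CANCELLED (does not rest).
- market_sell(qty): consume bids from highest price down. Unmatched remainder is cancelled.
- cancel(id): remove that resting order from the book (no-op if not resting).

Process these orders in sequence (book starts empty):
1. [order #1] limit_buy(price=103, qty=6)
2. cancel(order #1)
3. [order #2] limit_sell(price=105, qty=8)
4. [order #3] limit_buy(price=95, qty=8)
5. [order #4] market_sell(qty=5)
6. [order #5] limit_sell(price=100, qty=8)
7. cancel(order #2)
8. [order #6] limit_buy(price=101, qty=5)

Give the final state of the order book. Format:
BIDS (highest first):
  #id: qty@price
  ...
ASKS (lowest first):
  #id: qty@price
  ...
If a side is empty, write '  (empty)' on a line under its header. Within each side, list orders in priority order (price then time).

Answer: BIDS (highest first):
  #3: 3@95
ASKS (lowest first):
  #5: 3@100

Derivation:
After op 1 [order #1] limit_buy(price=103, qty=6): fills=none; bids=[#1:6@103] asks=[-]
After op 2 cancel(order #1): fills=none; bids=[-] asks=[-]
After op 3 [order #2] limit_sell(price=105, qty=8): fills=none; bids=[-] asks=[#2:8@105]
After op 4 [order #3] limit_buy(price=95, qty=8): fills=none; bids=[#3:8@95] asks=[#2:8@105]
After op 5 [order #4] market_sell(qty=5): fills=#3x#4:5@95; bids=[#3:3@95] asks=[#2:8@105]
After op 6 [order #5] limit_sell(price=100, qty=8): fills=none; bids=[#3:3@95] asks=[#5:8@100 #2:8@105]
After op 7 cancel(order #2): fills=none; bids=[#3:3@95] asks=[#5:8@100]
After op 8 [order #6] limit_buy(price=101, qty=5): fills=#6x#5:5@100; bids=[#3:3@95] asks=[#5:3@100]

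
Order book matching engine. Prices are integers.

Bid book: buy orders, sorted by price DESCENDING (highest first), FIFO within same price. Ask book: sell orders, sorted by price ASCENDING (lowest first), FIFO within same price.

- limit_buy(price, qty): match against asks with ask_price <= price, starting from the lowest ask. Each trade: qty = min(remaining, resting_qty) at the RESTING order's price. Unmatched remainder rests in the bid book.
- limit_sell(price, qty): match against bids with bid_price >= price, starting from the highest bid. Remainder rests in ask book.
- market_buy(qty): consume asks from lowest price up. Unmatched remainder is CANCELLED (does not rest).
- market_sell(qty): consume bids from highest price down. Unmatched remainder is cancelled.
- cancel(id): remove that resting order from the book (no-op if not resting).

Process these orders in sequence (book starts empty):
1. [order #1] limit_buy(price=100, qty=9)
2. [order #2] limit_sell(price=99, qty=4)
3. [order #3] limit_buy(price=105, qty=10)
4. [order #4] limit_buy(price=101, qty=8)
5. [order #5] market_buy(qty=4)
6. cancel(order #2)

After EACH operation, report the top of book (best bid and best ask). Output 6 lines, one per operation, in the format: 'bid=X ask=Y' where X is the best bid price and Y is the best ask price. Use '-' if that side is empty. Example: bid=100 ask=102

After op 1 [order #1] limit_buy(price=100, qty=9): fills=none; bids=[#1:9@100] asks=[-]
After op 2 [order #2] limit_sell(price=99, qty=4): fills=#1x#2:4@100; bids=[#1:5@100] asks=[-]
After op 3 [order #3] limit_buy(price=105, qty=10): fills=none; bids=[#3:10@105 #1:5@100] asks=[-]
After op 4 [order #4] limit_buy(price=101, qty=8): fills=none; bids=[#3:10@105 #4:8@101 #1:5@100] asks=[-]
After op 5 [order #5] market_buy(qty=4): fills=none; bids=[#3:10@105 #4:8@101 #1:5@100] asks=[-]
After op 6 cancel(order #2): fills=none; bids=[#3:10@105 #4:8@101 #1:5@100] asks=[-]

Answer: bid=100 ask=-
bid=100 ask=-
bid=105 ask=-
bid=105 ask=-
bid=105 ask=-
bid=105 ask=-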